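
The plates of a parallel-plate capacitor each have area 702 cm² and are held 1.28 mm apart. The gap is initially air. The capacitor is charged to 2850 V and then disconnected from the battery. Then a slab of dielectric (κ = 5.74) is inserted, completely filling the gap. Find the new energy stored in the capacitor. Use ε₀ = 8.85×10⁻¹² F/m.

A = 702 cm² = 7.02×10⁻² m².
Initially C₁ = ε₀A/d = 8.85×10⁻¹² × 7.02×10⁻² / 1.28×10⁻³ = 4.85×10⁻¹⁰ F.
U₁ = 1.97×10⁻³ J.
Isolated ⇒ Q is held fixed. C₂ = 5.74 C₁ and U = Q²/(2C), so U₂/U₁ = C₁/C₂ = 0.174.
U₂ = 0.174 × 1.97×10⁻³ = 3.43×10⁻⁴ J.

U ≈ 343 μJ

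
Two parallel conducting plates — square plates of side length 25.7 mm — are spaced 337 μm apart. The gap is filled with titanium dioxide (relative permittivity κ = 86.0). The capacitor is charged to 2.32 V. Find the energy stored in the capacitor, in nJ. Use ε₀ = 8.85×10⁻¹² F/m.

A = (25.7 mm)² = 6.60×10⁻⁴ m².
C = κε₀A/d = 86.0 × 8.85×10⁻¹² × 6.60×10⁻⁴ / 3.37×10⁻⁴ = 1.49×10⁻⁹ F.
U = ½CV² = ½ × 1.49×10⁻⁹ × (2.32)² = 4.01×10⁻⁹ J.

U ≈ 4.01 nJ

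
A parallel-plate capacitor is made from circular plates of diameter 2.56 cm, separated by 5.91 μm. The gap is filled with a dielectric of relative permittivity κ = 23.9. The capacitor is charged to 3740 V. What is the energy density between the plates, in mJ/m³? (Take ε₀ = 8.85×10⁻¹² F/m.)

E = V/d = 3740 / 5.91×10⁻⁶ = 6.33×10⁸ V/m.
u = ½κε₀E² = ½ × 23.9 × 8.85×10⁻¹² × (6.33×10⁸)² = 4.24×10⁷ J/m³.

u ≈ 4.24×10¹⁰ mJ/m³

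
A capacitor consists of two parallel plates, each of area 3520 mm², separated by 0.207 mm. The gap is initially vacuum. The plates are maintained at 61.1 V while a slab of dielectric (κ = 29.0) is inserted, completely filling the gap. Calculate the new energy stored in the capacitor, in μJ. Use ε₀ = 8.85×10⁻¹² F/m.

8.15 μJ

A = 3520 mm² = 3.52×10⁻³ m².
Initially C₁ = ε₀A/d = 8.85×10⁻¹² × 3.52×10⁻³ / 2.07×10⁻⁴ = 1.50×10⁻¹⁰ F.
U₁ = 2.81×10⁻⁷ J.
Battery connected ⇒ V is held fixed. C₂ = 29.0 C₁ and U = ½CV², so U₂/U₁ = C₂/C₁ = 29.0.
U₂ = 29.0 × 2.81×10⁻⁷ = 8.15×10⁻⁶ J.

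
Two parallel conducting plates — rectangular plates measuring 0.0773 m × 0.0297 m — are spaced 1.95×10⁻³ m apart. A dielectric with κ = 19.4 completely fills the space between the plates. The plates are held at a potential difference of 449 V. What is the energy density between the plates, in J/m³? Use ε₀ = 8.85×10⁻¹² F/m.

E = V/d = 449 / 1.95×10⁻³ = 2.30×10⁵ V/m.
u = ½κε₀E² = ½ × 19.4 × 8.85×10⁻¹² × (2.30×10⁵)² = 4.55 J/m³.

4.55 J/m³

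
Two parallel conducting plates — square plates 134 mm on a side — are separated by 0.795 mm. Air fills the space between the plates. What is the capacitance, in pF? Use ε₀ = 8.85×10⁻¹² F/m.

A = (134 mm)² = 1.80×10⁻² m².
C = ε₀A/d = 8.85×10⁻¹² × 1.80×10⁻² / 7.95×10⁻⁴ = 2.00×10⁻¹⁰ F.

C ≈ 200 pF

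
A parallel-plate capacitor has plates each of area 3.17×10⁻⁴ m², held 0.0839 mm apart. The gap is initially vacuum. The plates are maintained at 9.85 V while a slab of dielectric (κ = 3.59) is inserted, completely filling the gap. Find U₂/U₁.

Battery connected ⇒ V is held fixed.
C₂ = 3.59 C₁ and U = ½CV², so U₂/U₁ = C₂/C₁ = 3.59.

3.59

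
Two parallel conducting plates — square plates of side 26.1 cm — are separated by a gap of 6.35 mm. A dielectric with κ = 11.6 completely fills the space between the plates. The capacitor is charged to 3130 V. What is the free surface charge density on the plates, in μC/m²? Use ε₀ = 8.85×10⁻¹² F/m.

50.6 μC/m²

A = (26.1 cm)² = 6.81×10⁻² m².
C = κε₀A/d = 11.6 × 8.85×10⁻¹² × 6.81×10⁻² / 6.35×10⁻³ = 1.10×10⁻⁹ F.
σ = Q/A = CV/A = 1.10×10⁻⁹ × 3130 / 6.81×10⁻² = 5.06×10⁻⁵ C/m².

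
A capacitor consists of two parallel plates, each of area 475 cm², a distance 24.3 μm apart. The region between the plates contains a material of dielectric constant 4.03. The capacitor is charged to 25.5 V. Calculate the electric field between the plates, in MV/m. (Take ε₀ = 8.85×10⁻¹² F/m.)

E = V/d = 25.5 / 2.43×10⁻⁵ = 1.05×10⁶ V/m.

1.05 MV/m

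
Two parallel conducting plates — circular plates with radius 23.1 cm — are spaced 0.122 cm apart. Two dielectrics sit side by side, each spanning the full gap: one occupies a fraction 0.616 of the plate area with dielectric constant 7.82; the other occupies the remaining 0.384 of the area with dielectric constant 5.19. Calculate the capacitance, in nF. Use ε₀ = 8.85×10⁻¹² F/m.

A = π(23.1 cm)² = 0.168 m².
Side-by-side slabs ⇒ two capacitors in parallel, each spanning the full gap.
C₁ = κ₁ε₀A₁/d = 7.82 × 8.85×10⁻¹² × 0.103 / 1.22×10⁻³ = 5.86×10⁻⁹ F.
C₂ = κ₂ε₀A₂/d = 5.19 × 8.85×10⁻¹² × 6.44×10⁻² / 1.22×10⁻³ = 2.42×10⁻⁹ F.
C = C₁ + C₂ = 8.28×10⁻⁹ F.

C ≈ 8.28 nF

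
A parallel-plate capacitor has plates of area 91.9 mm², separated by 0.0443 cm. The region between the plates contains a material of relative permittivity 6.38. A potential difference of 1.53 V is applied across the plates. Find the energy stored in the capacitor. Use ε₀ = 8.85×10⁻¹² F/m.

A = 91.9 mm² = 9.19×10⁻⁵ m².
C = κε₀A/d = 6.38 × 8.85×10⁻¹² × 9.19×10⁻⁵ / 4.43×10⁻⁴ = 1.17×10⁻¹¹ F.
U = ½CV² = ½ × 1.17×10⁻¹¹ × (1.53)² = 1.37×10⁻¹¹ J.

13.7 pJ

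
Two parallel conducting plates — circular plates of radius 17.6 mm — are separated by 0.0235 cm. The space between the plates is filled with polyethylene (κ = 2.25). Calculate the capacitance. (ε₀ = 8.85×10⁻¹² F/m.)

82.5 pF

A = π(17.6 mm)² = 9.73×10⁻⁴ m².
C = κε₀A/d = 2.25 × 8.85×10⁻¹² × 9.73×10⁻⁴ / 2.35×10⁻⁴ = 8.25×10⁻¹¹ F.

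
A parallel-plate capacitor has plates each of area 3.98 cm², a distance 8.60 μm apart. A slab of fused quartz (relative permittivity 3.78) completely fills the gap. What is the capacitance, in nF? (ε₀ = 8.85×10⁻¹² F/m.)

A = 3.98 cm² = 3.98×10⁻⁴ m².
C = κε₀A/d = 3.78 × 8.85×10⁻¹² × 3.98×10⁻⁴ / 8.60×10⁻⁶ = 1.55×10⁻⁹ F.

C ≈ 1.55 nF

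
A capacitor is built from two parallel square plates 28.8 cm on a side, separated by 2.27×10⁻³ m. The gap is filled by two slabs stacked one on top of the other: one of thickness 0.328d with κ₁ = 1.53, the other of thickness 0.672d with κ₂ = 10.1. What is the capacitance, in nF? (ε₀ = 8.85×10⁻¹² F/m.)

A = (28.8 cm)² = 8.29×10⁻² m².
Stacked slabs ⇒ two capacitors in series, each with the full plate area.
C₁ = κ₁ε₀A/d₁ = 1.53 × 8.85×10⁻¹² × 8.29×10⁻² / 7.45×10⁻⁴ = 1.51×10⁻⁹ F.
C₂ = κ₂ε₀A/d₂ = 10.1 × 8.85×10⁻¹² × 8.29×10⁻² / 1.53×10⁻³ = 4.86×10⁻⁹ F.
C = (1/C₁ + 1/C₂)⁻¹ = 1.15×10⁻⁹ F.

1.15 nF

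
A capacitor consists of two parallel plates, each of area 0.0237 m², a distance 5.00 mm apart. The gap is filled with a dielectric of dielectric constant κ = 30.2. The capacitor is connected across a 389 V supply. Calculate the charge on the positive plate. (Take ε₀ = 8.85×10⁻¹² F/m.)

C = κε₀A/d = 30.2 × 8.85×10⁻¹² × 2.37×10⁻² / 5.00×10⁻³ = 1.27×10⁻⁹ F.
Q = CV = 1.27×10⁻⁹ × 389 = 4.93×10⁻⁷ C.

Q ≈ 493 nC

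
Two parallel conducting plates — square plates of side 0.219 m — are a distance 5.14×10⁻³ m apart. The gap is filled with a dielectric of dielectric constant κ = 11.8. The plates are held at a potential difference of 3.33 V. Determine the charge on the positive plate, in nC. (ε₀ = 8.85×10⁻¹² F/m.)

A = (0.219 m)² = 4.80×10⁻² m².
C = κε₀A/d = 11.8 × 8.85×10⁻¹² × 4.80×10⁻² / 5.14×10⁻³ = 9.74×10⁻¹⁰ F.
Q = CV = 9.74×10⁻¹⁰ × 3.33 = 3.24×10⁻⁹ C.

3.24 nC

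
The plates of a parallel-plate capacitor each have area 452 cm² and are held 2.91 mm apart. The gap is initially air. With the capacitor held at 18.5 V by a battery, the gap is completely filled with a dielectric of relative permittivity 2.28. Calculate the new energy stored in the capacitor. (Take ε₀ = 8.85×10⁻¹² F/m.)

U ≈ 53.6 nJ

A = 452 cm² = 4.52×10⁻² m².
Initially C₁ = ε₀A/d = 8.85×10⁻¹² × 4.52×10⁻² / 2.91×10⁻³ = 1.37×10⁻¹⁰ F.
U₁ = 2.35×10⁻⁸ J.
Battery connected ⇒ V is held fixed. C₂ = 2.28 C₁ and U = ½CV², so U₂/U₁ = C₂/C₁ = 2.28.
U₂ = 2.28 × 2.35×10⁻⁸ = 5.36×10⁻⁸ J.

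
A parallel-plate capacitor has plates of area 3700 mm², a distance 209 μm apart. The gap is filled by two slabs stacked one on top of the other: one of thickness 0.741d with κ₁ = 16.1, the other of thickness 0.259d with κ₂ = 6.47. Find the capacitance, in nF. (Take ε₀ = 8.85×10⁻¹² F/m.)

A = 3700 mm² = 3.70×10⁻³ m².
Stacked slabs ⇒ two capacitors in series, each with the full plate area.
C₁ = κ₁ε₀A/d₁ = 16.1 × 8.85×10⁻¹² × 3.70×10⁻³ / 1.55×10⁻⁴ = 3.40×10⁻⁹ F.
C₂ = κ₂ε₀A/d₂ = 6.47 × 8.85×10⁻¹² × 3.70×10⁻³ / 5.41×10⁻⁵ = 3.91×10⁻⁹ F.
C = (1/C₁ + 1/C₂)⁻¹ = 1.82×10⁻⁹ F.

1.82 nF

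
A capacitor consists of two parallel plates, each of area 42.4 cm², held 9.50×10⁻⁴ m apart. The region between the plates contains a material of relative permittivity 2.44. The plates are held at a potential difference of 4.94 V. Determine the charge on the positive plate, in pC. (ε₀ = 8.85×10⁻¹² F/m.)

A = 42.4 cm² = 4.24×10⁻³ m².
C = κε₀A/d = 2.44 × 8.85×10⁻¹² × 4.24×10⁻³ / 9.50×10⁻⁴ = 9.64×10⁻¹¹ F.
Q = CV = 9.64×10⁻¹¹ × 4.94 = 4.76×10⁻¹⁰ C.

476 pC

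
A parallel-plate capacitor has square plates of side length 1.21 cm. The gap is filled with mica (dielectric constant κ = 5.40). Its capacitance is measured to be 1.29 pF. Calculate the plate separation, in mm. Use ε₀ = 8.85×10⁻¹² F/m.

d ≈ 5.42 mm

A = (1.21 cm)² = 1.46×10⁻⁴ m².
d = κε₀A/C = 5.40 × 8.85×10⁻¹² × 1.46×10⁻⁴ / 1.29×10⁻¹² = 5.42×10⁻³ m.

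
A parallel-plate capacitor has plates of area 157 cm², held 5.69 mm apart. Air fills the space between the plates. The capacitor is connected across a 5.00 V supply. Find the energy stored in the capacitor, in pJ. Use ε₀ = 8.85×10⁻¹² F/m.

A = 157 cm² = 1.57×10⁻² m².
C = ε₀A/d = 8.85×10⁻¹² × 1.57×10⁻² / 5.69×10⁻³ = 2.44×10⁻¹¹ F.
U = ½CV² = ½ × 2.44×10⁻¹¹ × (5.00)² = 3.05×10⁻¹⁰ J.

U ≈ 305 pJ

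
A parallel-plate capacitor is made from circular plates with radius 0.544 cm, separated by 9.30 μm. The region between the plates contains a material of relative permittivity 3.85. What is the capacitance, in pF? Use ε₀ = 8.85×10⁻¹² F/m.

341 pF

A = π(0.544 cm)² = 9.30×10⁻⁵ m².
C = κε₀A/d = 3.85 × 8.85×10⁻¹² × 9.30×10⁻⁵ / 9.30×10⁻⁶ = 3.41×10⁻¹⁰ F.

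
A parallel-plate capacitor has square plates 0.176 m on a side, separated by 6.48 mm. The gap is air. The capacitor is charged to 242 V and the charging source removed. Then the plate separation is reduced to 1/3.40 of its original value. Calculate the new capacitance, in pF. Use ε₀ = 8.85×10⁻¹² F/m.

A = (0.176 m)² = 3.10×10⁻² m².
Initially C₁ = ε₀A/d = 8.85×10⁻¹² × 3.10×10⁻² / 6.48×10⁻³ = 4.23×10⁻¹¹ F.
C = ε₀A/d scales as 1/d, so C₂/C₁ = d₁/d₂ = 3.40.
C₂ = 3.40 × 4.23×10⁻¹¹ = 1.44×10⁻¹⁰ F.

C ≈ 144 pF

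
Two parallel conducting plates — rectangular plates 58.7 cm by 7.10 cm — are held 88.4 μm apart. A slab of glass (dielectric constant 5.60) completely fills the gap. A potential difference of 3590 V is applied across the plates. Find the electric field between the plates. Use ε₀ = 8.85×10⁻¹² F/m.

E = V/d = 3590 / 8.84×10⁻⁵ = 4.06×10⁷ V/m.

E ≈ 40.6 MV/m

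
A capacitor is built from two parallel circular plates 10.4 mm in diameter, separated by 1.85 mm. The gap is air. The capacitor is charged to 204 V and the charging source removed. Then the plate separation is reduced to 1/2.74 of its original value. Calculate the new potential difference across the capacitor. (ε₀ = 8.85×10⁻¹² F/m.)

V ≈ 74.5 V

A = π(10.4/2 mm)² = 8.49×10⁻⁵ m².
Initially C₁ = ε₀A/d = 8.85×10⁻¹² × 8.49×10⁻⁵ / 1.85×10⁻³ = 4.06×10⁻¹³ F.
V₁ = 2.04×10² V.
Isolated ⇒ Q is held fixed. C₂ = 2.74 C₁ and V = Q/C, so V₂/V₁ = C₁/C₂ = 0.365.
V₂ = 0.365 × 2.04×10² = 74.5 V.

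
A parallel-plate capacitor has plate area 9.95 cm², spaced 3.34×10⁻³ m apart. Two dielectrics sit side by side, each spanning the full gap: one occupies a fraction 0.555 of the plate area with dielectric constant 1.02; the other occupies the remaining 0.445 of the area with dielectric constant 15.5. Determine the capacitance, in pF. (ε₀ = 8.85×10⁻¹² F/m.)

19.7 pF

A = 9.95 cm² = 9.95×10⁻⁴ m².
Side-by-side slabs ⇒ two capacitors in parallel, each spanning the full gap.
C₁ = κ₁ε₀A₁/d = 1.02 × 8.85×10⁻¹² × 5.52×10⁻⁴ / 3.34×10⁻³ = 1.49×10⁻¹² F.
C₂ = κ₂ε₀A₂/d = 15.5 × 8.85×10⁻¹² × 4.43×10⁻⁴ / 3.34×10⁻³ = 1.82×10⁻¹¹ F.
C = C₁ + C₂ = 1.97×10⁻¹¹ F.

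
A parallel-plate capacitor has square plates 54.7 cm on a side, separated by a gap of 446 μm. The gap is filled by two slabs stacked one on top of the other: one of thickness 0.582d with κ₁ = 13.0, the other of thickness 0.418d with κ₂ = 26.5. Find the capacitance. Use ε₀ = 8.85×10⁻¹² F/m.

98.1 nF

A = (54.7 cm)² = 0.299 m².
Stacked slabs ⇒ two capacitors in series, each with the full plate area.
C₁ = κ₁ε₀A/d₁ = 13.0 × 8.85×10⁻¹² × 0.299 / 2.60×10⁻⁴ = 1.33×10⁻⁷ F.
C₂ = κ₂ε₀A/d₂ = 26.5 × 8.85×10⁻¹² × 0.299 / 1.86×10⁻⁴ = 3.76×10⁻⁷ F.
C = (1/C₁ + 1/C₂)⁻¹ = 9.81×10⁻⁸ F.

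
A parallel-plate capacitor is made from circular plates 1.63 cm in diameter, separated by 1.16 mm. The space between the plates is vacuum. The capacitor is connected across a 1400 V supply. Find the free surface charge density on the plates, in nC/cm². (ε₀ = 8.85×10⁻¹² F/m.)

A = π(1.63/2 cm)² = 2.09×10⁻⁴ m².
C = ε₀A/d = 8.85×10⁻¹² × 2.09×10⁻⁴ / 1.16×10⁻³ = 1.59×10⁻¹² F.
σ = Q/A = CV/A = 1.59×10⁻¹² × 1400 / 2.09×10⁻⁴ = 1.07×10⁻⁵ C/m².

σ ≈ 1.07 nC/cm²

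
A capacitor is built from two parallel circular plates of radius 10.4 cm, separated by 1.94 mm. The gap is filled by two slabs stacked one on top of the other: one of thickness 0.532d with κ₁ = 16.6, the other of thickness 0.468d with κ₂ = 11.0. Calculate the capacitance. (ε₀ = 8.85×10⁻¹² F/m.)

A = π(10.4 cm)² = 3.40×10⁻² m².
Stacked slabs ⇒ two capacitors in series, each with the full plate area.
C₁ = κ₁ε₀A/d₁ = 16.6 × 8.85×10⁻¹² × 3.40×10⁻² / 1.03×10⁻³ = 4.84×10⁻⁹ F.
C₂ = κ₂ε₀A/d₂ = 11.0 × 8.85×10⁻¹² × 3.40×10⁻² / 9.08×10⁻⁴ = 3.64×10⁻⁹ F.
C = (1/C₁ + 1/C₂)⁻¹ = 2.08×10⁻⁹ F.

C ≈ 2.08 nF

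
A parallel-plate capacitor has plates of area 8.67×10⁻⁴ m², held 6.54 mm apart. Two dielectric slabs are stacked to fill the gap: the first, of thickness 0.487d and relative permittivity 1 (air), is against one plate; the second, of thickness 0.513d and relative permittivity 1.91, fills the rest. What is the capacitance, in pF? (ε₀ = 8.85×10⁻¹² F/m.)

C ≈ 1.55 pF

Stacked slabs ⇒ two capacitors in series, each with the full plate area.
C₁ = κ₁ε₀A/d₁ = 1.00 × 8.85×10⁻¹² × 8.67×10⁻⁴ / 3.18×10⁻³ = 2.41×10⁻¹² F.
C₂ = κ₂ε₀A/d₂ = 1.91 × 8.85×10⁻¹² × 8.67×10⁻⁴ / 3.36×10⁻³ = 4.37×10⁻¹² F.
C = (1/C₁ + 1/C₂)⁻¹ = 1.55×10⁻¹² F.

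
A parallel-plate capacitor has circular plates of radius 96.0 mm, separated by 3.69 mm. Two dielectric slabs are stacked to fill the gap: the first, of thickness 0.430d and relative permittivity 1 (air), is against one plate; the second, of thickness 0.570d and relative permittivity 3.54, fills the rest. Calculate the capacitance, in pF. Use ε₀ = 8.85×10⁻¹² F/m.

A = π(96.0 mm)² = 2.90×10⁻² m².
Stacked slabs ⇒ two capacitors in series, each with the full plate area.
C₁ = κ₁ε₀A/d₁ = 1.00 × 8.85×10⁻¹² × 2.90×10⁻² / 1.59×10⁻³ = 1.61×10⁻¹⁰ F.
C₂ = κ₂ε₀A/d₂ = 3.54 × 8.85×10⁻¹² × 2.90×10⁻² / 2.10×10⁻³ = 4.31×10⁻¹⁰ F.
C = (1/C₁ + 1/C₂)⁻¹ = 1.17×10⁻¹⁰ F.

117 pF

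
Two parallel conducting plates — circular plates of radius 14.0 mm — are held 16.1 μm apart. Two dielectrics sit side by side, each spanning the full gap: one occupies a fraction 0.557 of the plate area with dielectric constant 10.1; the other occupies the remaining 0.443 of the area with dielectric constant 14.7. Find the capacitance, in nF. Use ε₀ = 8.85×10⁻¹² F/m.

C ≈ 4.11 nF

A = π(14.0 mm)² = 6.16×10⁻⁴ m².
Side-by-side slabs ⇒ two capacitors in parallel, each spanning the full gap.
C₁ = κ₁ε₀A₁/d = 10.1 × 8.85×10⁻¹² × 3.43×10⁻⁴ / 1.61×10⁻⁵ = 1.90×10⁻⁹ F.
C₂ = κ₂ε₀A₂/d = 14.7 × 8.85×10⁻¹² × 2.73×10⁻⁴ / 1.61×10⁻⁵ = 2.20×10⁻⁹ F.
C = C₁ + C₂ = 4.11×10⁻⁹ F.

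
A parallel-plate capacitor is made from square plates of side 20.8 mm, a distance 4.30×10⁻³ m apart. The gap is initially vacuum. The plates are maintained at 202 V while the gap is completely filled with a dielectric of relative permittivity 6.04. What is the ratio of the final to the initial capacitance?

6.04

C = κε₀A/d scales with κ, so C₂/C₁ = κ = 6.04.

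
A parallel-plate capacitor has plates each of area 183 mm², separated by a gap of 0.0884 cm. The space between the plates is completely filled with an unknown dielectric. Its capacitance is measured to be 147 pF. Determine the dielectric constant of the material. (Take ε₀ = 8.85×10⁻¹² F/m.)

80.2

A = 183 mm² = 1.83×10⁻⁴ m².
κ = Cd/(ε₀A) = 1.47×10⁻¹⁰ × 8.84×10⁻⁴ / (8.85×10⁻¹² × 1.83×10⁻⁴) = 80.2.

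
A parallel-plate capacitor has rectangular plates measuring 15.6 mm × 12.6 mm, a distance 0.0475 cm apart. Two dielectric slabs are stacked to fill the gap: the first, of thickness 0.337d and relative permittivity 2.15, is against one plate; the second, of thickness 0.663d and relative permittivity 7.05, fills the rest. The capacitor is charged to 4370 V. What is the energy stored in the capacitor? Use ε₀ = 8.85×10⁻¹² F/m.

139 μJ

A = 15.6 × 12.6 mm² = 1.97×10⁻⁴ m².
Stacked slabs ⇒ two capacitors in series, each with the full plate area.
C₁ = κ₁ε₀A/d₁ = 2.15 × 8.85×10⁻¹² × 1.97×10⁻⁴ / 1.60×10⁻⁴ = 2.34×10⁻¹¹ F.
C₂ = κ₂ε₀A/d₂ = 7.05 × 8.85×10⁻¹² × 1.97×10⁻⁴ / 3.15×10⁻⁴ = 3.89×10⁻¹¹ F.
C = (1/C₁ + 1/C₂)⁻¹ = 1.46×10⁻¹¹ F.
U = ½CV² = ½ × 1.46×10⁻¹¹ × (4370)² = 1.39×10⁻⁴ J.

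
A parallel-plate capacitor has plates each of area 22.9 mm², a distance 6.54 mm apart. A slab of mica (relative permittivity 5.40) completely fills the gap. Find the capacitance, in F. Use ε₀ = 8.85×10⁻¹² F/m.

1.67×10⁻¹³ F

A = 22.9 mm² = 2.29×10⁻⁵ m².
C = κε₀A/d = 5.40 × 8.85×10⁻¹² × 2.29×10⁻⁵ / 6.54×10⁻³ = 1.67×10⁻¹³ F.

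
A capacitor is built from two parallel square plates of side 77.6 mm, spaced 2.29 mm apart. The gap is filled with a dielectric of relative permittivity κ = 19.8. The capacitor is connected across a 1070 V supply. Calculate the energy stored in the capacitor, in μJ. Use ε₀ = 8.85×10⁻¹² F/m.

A = (77.6 mm)² = 6.02×10⁻³ m².
C = κε₀A/d = 19.8 × 8.85×10⁻¹² × 6.02×10⁻³ / 2.29×10⁻³ = 4.61×10⁻¹⁰ F.
U = ½CV² = ½ × 4.61×10⁻¹⁰ × (1070)² = 2.64×10⁻⁴ J.

264 μJ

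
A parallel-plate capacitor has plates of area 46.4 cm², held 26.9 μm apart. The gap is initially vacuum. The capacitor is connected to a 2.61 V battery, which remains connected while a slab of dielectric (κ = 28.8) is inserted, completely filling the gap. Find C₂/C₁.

C = κε₀A/d scales with κ, so C₂/C₁ = κ = 28.8.

28.8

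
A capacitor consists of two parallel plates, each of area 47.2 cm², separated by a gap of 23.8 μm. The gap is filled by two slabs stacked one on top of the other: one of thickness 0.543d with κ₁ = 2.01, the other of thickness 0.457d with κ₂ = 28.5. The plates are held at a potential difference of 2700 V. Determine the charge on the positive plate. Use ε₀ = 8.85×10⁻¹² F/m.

16.6 μC

A = 47.2 cm² = 4.72×10⁻³ m².
Stacked slabs ⇒ two capacitors in series, each with the full plate area.
C₁ = κ₁ε₀A/d₁ = 2.01 × 8.85×10⁻¹² × 4.72×10⁻³ / 1.29×10⁻⁵ = 6.50×10⁻⁹ F.
C₂ = κ₂ε₀A/d₂ = 28.5 × 8.85×10⁻¹² × 4.72×10⁻³ / 1.09×10⁻⁵ = 1.09×10⁻⁷ F.
C = (1/C₁ + 1/C₂)⁻¹ = 6.13×10⁻⁹ F.
Q = CV = 6.13×10⁻⁹ × 2700 = 1.66×10⁻⁵ C.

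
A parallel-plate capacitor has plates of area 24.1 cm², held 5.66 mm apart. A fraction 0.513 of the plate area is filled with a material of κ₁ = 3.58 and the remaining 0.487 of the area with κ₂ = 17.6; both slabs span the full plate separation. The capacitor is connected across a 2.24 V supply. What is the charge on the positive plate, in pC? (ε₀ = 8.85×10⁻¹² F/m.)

A = 24.1 cm² = 2.41×10⁻³ m².
Side-by-side slabs ⇒ two capacitors in parallel, each spanning the full gap.
C₁ = κ₁ε₀A₁/d = 3.58 × 8.85×10⁻¹² × 1.24×10⁻³ / 5.66×10⁻³ = 6.92×10⁻¹² F.
C₂ = κ₂ε₀A₂/d = 17.6 × 8.85×10⁻¹² × 1.17×10⁻³ / 5.66×10⁻³ = 3.23×10⁻¹¹ F.
C = C₁ + C₂ = 3.92×10⁻¹¹ F.
Q = CV = 3.92×10⁻¹¹ × 2.24 = 8.79×10⁻¹¹ C.

Q ≈ 87.9 pC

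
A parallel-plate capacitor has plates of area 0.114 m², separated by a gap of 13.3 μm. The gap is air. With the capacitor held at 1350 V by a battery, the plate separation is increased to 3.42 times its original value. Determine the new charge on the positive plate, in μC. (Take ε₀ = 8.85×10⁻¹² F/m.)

29.9 μC

Initially C₁ = ε₀A/d = 8.85×10⁻¹² × 0.114 / 1.33×10⁻⁵ = 7.59×10⁻⁸ F.
Q₁ = 1.02×10⁻⁴ C.
Battery connected ⇒ V is held fixed. C₂ = 0.292 C₁ and Q = CV, so Q₂/Q₁ = C₂/C₁ = 0.292.
Q₂ = 0.292 × 1.02×10⁻⁴ = 2.99×10⁻⁵ C.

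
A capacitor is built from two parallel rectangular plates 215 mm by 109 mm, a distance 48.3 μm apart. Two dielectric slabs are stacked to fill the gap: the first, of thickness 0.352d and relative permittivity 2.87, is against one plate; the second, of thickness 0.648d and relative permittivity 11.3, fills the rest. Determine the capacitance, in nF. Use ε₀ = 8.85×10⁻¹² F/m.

23.9 nF

A = 215 × 109 mm² = 2.34×10⁻² m².
Stacked slabs ⇒ two capacitors in series, each with the full plate area.
C₁ = κ₁ε₀A/d₁ = 2.87 × 8.85×10⁻¹² × 2.34×10⁻² / 1.70×10⁻⁵ = 3.50×10⁻⁸ F.
C₂ = κ₂ε₀A/d₂ = 11.3 × 8.85×10⁻¹² × 2.34×10⁻² / 3.13×10⁻⁵ = 7.49×10⁻⁸ F.
C = (1/C₁ + 1/C₂)⁻¹ = 2.39×10⁻⁸ F.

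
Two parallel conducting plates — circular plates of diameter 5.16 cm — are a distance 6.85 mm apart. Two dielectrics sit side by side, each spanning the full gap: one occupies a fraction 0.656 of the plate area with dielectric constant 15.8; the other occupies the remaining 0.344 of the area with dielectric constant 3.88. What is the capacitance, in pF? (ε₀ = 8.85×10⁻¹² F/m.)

A = π(5.16/2 cm)² = 2.09×10⁻³ m².
Side-by-side slabs ⇒ two capacitors in parallel, each spanning the full gap.
C₁ = κ₁ε₀A₁/d = 15.8 × 8.85×10⁻¹² × 1.37×10⁻³ / 6.85×10⁻³ = 2.80×10⁻¹¹ F.
C₂ = κ₂ε₀A₂/d = 3.88 × 8.85×10⁻¹² × 7.19×10⁻⁴ / 6.85×10⁻³ = 3.61×10⁻¹² F.
C = C₁ + C₂ = 3.16×10⁻¹¹ F.

C ≈ 31.6 pF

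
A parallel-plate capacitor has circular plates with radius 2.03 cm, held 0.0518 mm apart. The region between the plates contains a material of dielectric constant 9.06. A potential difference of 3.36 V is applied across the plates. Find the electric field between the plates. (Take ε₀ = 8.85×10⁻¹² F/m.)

E ≈ 64.9 kV/m

E = V/d = 3.36 / 5.18×10⁻⁵ = 6.49×10⁴ V/m.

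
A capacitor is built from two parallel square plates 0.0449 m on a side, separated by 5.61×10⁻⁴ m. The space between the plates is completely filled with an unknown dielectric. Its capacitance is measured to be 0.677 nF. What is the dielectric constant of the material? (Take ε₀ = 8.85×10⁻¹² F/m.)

κ ≈ 21.3

A = (0.0449 m)² = 2.02×10⁻³ m².
κ = Cd/(ε₀A) = 6.77×10⁻¹⁰ × 5.61×10⁻⁴ / (8.85×10⁻¹² × 2.02×10⁻³) = 21.3.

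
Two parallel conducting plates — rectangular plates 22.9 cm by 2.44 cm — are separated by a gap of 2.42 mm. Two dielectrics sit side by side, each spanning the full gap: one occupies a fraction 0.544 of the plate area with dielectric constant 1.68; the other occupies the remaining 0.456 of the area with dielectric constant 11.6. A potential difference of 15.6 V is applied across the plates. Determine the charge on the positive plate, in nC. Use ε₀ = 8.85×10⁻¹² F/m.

1.98 nC

A = 22.9 × 2.44 cm² = 5.59×10⁻³ m².
Side-by-side slabs ⇒ two capacitors in parallel, each spanning the full gap.
C₁ = κ₁ε₀A₁/d = 1.68 × 8.85×10⁻¹² × 3.04×10⁻³ / 2.42×10⁻³ = 1.87×10⁻¹¹ F.
C₂ = κ₂ε₀A₂/d = 11.6 × 8.85×10⁻¹² × 2.55×10⁻³ / 2.42×10⁻³ = 1.08×10⁻¹⁰ F.
C = C₁ + C₂ = 1.27×10⁻¹⁰ F.
Q = CV = 1.27×10⁻¹⁰ × 15.6 = 1.98×10⁻⁹ C.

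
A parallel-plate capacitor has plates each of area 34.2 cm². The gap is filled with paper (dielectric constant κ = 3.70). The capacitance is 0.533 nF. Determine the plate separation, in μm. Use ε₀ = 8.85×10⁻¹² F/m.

A = 34.2 cm² = 3.42×10⁻³ m².
d = κε₀A/C = 3.70 × 8.85×10⁻¹² × 3.42×10⁻³ / 5.33×10⁻¹⁰ = 2.10×10⁻⁴ m.

d ≈ 210 μm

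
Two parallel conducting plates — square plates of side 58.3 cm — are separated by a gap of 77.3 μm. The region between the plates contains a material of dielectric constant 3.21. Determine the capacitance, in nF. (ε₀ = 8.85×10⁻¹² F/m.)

125 nF

A = (58.3 cm)² = 0.340 m².
C = κε₀A/d = 3.21 × 8.85×10⁻¹² × 0.340 / 7.73×10⁻⁵ = 1.25×10⁻⁷ F.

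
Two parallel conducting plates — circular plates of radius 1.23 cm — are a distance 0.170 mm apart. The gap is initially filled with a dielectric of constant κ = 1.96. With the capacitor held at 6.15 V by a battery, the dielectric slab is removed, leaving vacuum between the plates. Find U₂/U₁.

U₂/U₁ ≈ 0.510

Battery connected ⇒ V is held fixed.
C₂ = 0.510 C₁ and U = ½CV², so U₂/U₁ = C₂/C₁ = 0.510.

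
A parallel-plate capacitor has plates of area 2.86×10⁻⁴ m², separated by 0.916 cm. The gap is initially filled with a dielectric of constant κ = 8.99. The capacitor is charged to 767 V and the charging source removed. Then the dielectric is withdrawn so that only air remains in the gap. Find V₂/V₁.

Isolated ⇒ Q is held fixed.
C₂ = 0.111 C₁ and V = Q/C, so V₂/V₁ = C₁/C₂ = 8.99.

8.99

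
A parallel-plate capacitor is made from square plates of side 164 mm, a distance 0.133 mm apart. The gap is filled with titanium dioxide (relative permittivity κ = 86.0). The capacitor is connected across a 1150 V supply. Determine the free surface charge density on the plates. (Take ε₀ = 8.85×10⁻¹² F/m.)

A = (164 mm)² = 2.69×10⁻² m².
C = κε₀A/d = 86.0 × 8.85×10⁻¹² × 2.69×10⁻² / 1.33×10⁻⁴ = 1.54×10⁻⁷ F.
σ = Q/A = CV/A = 1.54×10⁻⁷ × 1150 / 2.69×10⁻² = 6.58×10⁻³ C/m².

σ ≈ 0.658 μC/cm²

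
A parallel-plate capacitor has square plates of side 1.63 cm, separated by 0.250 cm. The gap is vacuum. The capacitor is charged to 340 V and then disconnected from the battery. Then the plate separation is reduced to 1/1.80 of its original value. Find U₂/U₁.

Isolated ⇒ Q is held fixed.
C₂ = 1.80 C₁ and U = Q²/(2C), so U₂/U₁ = C₁/C₂ = 0.556.

U₂/U₁ ≈ 0.556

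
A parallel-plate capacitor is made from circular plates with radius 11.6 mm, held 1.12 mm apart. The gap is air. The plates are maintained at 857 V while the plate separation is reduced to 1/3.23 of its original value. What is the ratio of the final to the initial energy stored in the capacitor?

U₂/U₁ ≈ 3.23

Battery connected ⇒ V is held fixed.
C₂ = 3.23 C₁ and U = ½CV², so U₂/U₁ = C₂/C₁ = 3.23.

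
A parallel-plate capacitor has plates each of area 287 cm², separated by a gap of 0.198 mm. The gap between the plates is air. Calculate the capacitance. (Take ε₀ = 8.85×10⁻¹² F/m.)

A = 287 cm² = 2.87×10⁻² m².
C = ε₀A/d = 8.85×10⁻¹² × 2.87×10⁻² / 1.98×10⁻⁴ = 1.28×10⁻⁹ F.

C ≈ 1.28 nF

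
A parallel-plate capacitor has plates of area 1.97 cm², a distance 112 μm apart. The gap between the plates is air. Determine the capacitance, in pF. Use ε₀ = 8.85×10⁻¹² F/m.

15.6 pF

A = 1.97 cm² = 1.97×10⁻⁴ m².
C = ε₀A/d = 8.85×10⁻¹² × 1.97×10⁻⁴ / 1.12×10⁻⁴ = 1.56×10⁻¹¹ F.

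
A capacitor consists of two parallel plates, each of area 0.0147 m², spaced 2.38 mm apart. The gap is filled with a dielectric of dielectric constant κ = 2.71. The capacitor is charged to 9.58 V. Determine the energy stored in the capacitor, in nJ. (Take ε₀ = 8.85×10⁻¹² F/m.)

C = κε₀A/d = 2.71 × 8.85×10⁻¹² × 1.47×10⁻² / 2.38×10⁻³ = 1.48×10⁻¹⁰ F.
U = ½CV² = ½ × 1.48×10⁻¹⁰ × (9.58)² = 6.80×10⁻⁹ J.

U ≈ 6.80 nJ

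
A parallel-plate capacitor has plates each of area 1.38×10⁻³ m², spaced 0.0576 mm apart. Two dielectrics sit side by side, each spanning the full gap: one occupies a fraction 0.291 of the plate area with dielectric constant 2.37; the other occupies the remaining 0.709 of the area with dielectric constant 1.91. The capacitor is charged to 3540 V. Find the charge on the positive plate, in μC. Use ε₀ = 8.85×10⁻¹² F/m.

Side-by-side slabs ⇒ two capacitors in parallel, each spanning the full gap.
C₁ = κ₁ε₀A₁/d = 2.37 × 8.85×10⁻¹² × 4.02×10⁻⁴ / 5.76×10⁻⁵ = 1.46×10⁻¹⁰ F.
C₂ = κ₂ε₀A₂/d = 1.91 × 8.85×10⁻¹² × 9.78×10⁻⁴ / 5.76×10⁻⁵ = 2.87×10⁻¹⁰ F.
C = C₁ + C₂ = 4.33×10⁻¹⁰ F.
Q = CV = 4.33×10⁻¹⁰ × 3540 = 1.53×10⁻⁶ C.

Q ≈ 1.53 μC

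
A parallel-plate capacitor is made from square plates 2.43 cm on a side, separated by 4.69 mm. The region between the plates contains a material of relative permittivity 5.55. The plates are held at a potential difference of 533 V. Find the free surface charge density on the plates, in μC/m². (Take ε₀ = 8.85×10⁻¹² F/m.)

σ ≈ 5.58 μC/m²

A = (2.43 cm)² = 5.90×10⁻⁴ m².
C = κε₀A/d = 5.55 × 8.85×10⁻¹² × 5.90×10⁻⁴ / 4.69×10⁻³ = 6.18×10⁻¹² F.
σ = Q/A = CV/A = 6.18×10⁻¹² × 533 / 5.90×10⁻⁴ = 5.58×10⁻⁶ C/m².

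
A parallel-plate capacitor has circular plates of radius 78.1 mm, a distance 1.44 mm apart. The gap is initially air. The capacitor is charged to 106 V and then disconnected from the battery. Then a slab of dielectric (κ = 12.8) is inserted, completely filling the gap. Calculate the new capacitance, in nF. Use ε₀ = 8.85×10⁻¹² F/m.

C ≈ 1.51 nF

A = π(78.1 mm)² = 1.92×10⁻² m².
Initially C₁ = ε₀A/d = 8.85×10⁻¹² × 1.92×10⁻² / 1.44×10⁻³ = 1.18×10⁻¹⁰ F.
C = κε₀A/d scales with κ, so C₂/C₁ = κ = 12.8.
C₂ = 12.8 × 1.18×10⁻¹⁰ = 1.51×10⁻⁹ F.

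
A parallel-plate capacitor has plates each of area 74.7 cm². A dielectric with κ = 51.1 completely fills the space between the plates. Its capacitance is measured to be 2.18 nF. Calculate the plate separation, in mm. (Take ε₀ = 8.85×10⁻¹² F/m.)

A = 74.7 cm² = 7.47×10⁻³ m².
d = κε₀A/C = 51.1 × 8.85×10⁻¹² × 7.47×10⁻³ / 2.18×10⁻⁹ = 1.55×10⁻³ m.

1.55 mm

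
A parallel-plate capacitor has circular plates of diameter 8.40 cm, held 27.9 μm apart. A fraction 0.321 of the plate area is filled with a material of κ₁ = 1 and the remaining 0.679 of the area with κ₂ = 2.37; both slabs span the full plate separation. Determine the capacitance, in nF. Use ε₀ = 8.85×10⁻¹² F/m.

3.39 nF

A = π(8.40/2 cm)² = 5.54×10⁻³ m².
Side-by-side slabs ⇒ two capacitors in parallel, each spanning the full gap.
C₁ = κ₁ε₀A₁/d = 1.00 × 8.85×10⁻¹² × 1.78×10⁻³ / 2.79×10⁻⁵ = 5.64×10⁻¹⁰ F.
C₂ = κ₂ε₀A₂/d = 2.37 × 8.85×10⁻¹² × 3.76×10⁻³ / 2.79×10⁻⁵ = 2.83×10⁻⁹ F.
C = C₁ + C₂ = 3.39×10⁻⁹ F.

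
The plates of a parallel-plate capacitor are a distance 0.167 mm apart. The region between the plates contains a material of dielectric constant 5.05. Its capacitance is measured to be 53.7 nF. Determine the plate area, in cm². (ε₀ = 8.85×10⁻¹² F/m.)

A = Cd/(κε₀) = 5.37×10⁻⁸ × 1.67×10⁻⁴ / (5.05 × 8.85×10⁻¹²) = 0.201 m².

A ≈ 2007 cm²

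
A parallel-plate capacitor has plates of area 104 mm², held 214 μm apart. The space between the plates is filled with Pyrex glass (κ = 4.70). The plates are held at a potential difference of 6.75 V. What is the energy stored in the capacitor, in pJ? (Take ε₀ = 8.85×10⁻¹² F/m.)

A = 104 mm² = 1.04×10⁻⁴ m².
C = κε₀A/d = 4.70 × 8.85×10⁻¹² × 1.04×10⁻⁴ / 2.14×10⁻⁴ = 2.02×10⁻¹¹ F.
U = ½CV² = ½ × 2.02×10⁻¹¹ × (6.75)² = 4.61×10⁻¹⁰ J.

461 pJ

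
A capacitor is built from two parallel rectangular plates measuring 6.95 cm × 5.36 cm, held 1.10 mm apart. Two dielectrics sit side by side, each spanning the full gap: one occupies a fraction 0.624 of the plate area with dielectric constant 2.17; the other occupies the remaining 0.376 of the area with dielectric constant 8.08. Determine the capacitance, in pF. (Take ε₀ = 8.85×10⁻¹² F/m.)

A = 6.95 × 5.36 cm² = 3.73×10⁻³ m².
Side-by-side slabs ⇒ two capacitors in parallel, each spanning the full gap.
C₁ = κ₁ε₀A₁/d = 2.17 × 8.85×10⁻¹² × 2.32×10⁻³ / 1.10×10⁻³ = 4.06×10⁻¹¹ F.
C₂ = κ₂ε₀A₂/d = 8.08 × 8.85×10⁻¹² × 1.40×10⁻³ / 1.10×10⁻³ = 9.11×10⁻¹¹ F.
C = C₁ + C₂ = 1.32×10⁻¹⁰ F.

132 pF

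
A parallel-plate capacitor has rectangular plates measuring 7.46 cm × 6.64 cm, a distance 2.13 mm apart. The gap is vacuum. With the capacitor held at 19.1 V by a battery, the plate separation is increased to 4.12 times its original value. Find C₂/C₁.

C = ε₀A/d scales as 1/d, so C₂/C₁ = d₁/d₂ = 1/4.12 = 0.243.

0.243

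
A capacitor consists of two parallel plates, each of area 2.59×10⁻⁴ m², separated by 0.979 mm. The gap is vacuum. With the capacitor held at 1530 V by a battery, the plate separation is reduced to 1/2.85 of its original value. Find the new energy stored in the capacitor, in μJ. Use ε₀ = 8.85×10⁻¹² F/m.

Initially C₁ = ε₀A/d = 8.85×10⁻¹² × 2.59×10⁻⁴ / 9.79×10⁻⁴ = 2.34×10⁻¹² F.
U₁ = 2.74×10⁻⁶ J.
Battery connected ⇒ V is held fixed. C₂ = 2.85 C₁ and U = ½CV², so U₂/U₁ = C₂/C₁ = 2.85.
U₂ = 2.85 × 2.74×10⁻⁶ = 7.81×10⁻⁶ J.

U ≈ 7.81 μJ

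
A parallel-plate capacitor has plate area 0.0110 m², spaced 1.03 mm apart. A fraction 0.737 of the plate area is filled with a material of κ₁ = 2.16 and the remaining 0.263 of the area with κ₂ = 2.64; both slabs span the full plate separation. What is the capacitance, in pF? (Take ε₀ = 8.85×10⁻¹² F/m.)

C ≈ 216 pF

Side-by-side slabs ⇒ two capacitors in parallel, each spanning the full gap.
C₁ = κ₁ε₀A₁/d = 2.16 × 8.85×10⁻¹² × 8.11×10⁻³ / 1.03×10⁻³ = 1.50×10⁻¹⁰ F.
C₂ = κ₂ε₀A₂/d = 2.64 × 8.85×10⁻¹² × 2.89×10⁻³ / 1.03×10⁻³ = 6.56×10⁻¹¹ F.
C = C₁ + C₂ = 2.16×10⁻¹⁰ F.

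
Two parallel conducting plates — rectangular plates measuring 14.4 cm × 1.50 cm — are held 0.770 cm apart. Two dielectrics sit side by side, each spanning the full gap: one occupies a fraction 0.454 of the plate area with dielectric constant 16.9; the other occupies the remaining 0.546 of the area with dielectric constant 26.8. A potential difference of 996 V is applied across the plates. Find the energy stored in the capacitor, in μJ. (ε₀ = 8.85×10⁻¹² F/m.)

A = 14.4 × 1.50 cm² = 2.16×10⁻³ m².
Side-by-side slabs ⇒ two capacitors in parallel, each spanning the full gap.
C₁ = κ₁ε₀A₁/d = 16.9 × 8.85×10⁻¹² × 9.81×10⁻⁴ / 7.70×10⁻³ = 1.90×10⁻¹¹ F.
C₂ = κ₂ε₀A₂/d = 26.8 × 8.85×10⁻¹² × 1.18×10⁻³ / 7.70×10⁻³ = 3.63×10⁻¹¹ F.
C = C₁ + C₂ = 5.54×10⁻¹¹ F.
U = ½CV² = ½ × 5.54×10⁻¹¹ × (996)² = 2.75×10⁻⁵ J.

U ≈ 27.5 μJ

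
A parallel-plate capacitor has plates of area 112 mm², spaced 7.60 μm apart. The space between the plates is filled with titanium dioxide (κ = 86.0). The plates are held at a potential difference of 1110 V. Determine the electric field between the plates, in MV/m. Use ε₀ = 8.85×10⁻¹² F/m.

146 MV/m

E = V/d = 1110 / 7.60×10⁻⁶ = 1.46×10⁸ V/m.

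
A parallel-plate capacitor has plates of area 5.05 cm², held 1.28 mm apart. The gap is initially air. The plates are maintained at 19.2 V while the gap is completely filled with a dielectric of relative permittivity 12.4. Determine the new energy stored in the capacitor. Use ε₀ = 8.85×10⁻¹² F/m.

A = 5.05 cm² = 5.05×10⁻⁴ m².
Initially C₁ = ε₀A/d = 8.85×10⁻¹² × 5.05×10⁻⁴ / 1.28×10⁻³ = 3.49×10⁻¹² F.
U₁ = 6.44×10⁻¹⁰ J.
Battery connected ⇒ V is held fixed. C₂ = 12.4 C₁ and U = ½CV², so U₂/U₁ = C₂/C₁ = 12.4.
U₂ = 12.4 × 6.44×10⁻¹⁰ = 7.98×10⁻⁹ J.

U ≈ 7.98 nJ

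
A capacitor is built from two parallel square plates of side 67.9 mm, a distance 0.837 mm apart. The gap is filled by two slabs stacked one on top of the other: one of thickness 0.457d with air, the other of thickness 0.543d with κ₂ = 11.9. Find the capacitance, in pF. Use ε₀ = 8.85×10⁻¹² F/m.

A = (67.9 mm)² = 4.61×10⁻³ m².
Stacked slabs ⇒ two capacitors in series, each with the full plate area.
C₁ = κ₁ε₀A/d₁ = 1.00 × 8.85×10⁻¹² × 4.61×10⁻³ / 3.83×10⁻⁴ = 1.07×10⁻¹⁰ F.
C₂ = κ₂ε₀A/d₂ = 11.9 × 8.85×10⁻¹² × 4.61×10⁻³ / 4.54×10⁻⁴ = 1.07×10⁻⁹ F.
C = (1/C₁ + 1/C₂)⁻¹ = 9.70×10⁻¹¹ F.

C ≈ 97.0 pF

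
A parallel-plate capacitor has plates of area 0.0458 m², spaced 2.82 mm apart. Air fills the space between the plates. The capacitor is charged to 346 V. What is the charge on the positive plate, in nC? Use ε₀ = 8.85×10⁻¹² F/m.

C = ε₀A/d = 8.85×10⁻¹² × 4.58×10⁻² / 2.82×10⁻³ = 1.44×10⁻¹⁰ F.
Q = CV = 1.44×10⁻¹⁰ × 346 = 4.97×10⁻⁸ C.

Q ≈ 49.7 nC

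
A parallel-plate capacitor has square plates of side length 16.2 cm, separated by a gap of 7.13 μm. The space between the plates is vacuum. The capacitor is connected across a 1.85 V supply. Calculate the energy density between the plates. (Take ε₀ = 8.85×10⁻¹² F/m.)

u ≈ 298 mJ/m³

E = V/d = 1.85 / 7.13×10⁻⁶ = 2.59×10⁵ V/m.
u = ½ε₀E² = ½ × 8.85×10⁻¹² × (2.59×10⁵)² = 0.298 J/m³.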